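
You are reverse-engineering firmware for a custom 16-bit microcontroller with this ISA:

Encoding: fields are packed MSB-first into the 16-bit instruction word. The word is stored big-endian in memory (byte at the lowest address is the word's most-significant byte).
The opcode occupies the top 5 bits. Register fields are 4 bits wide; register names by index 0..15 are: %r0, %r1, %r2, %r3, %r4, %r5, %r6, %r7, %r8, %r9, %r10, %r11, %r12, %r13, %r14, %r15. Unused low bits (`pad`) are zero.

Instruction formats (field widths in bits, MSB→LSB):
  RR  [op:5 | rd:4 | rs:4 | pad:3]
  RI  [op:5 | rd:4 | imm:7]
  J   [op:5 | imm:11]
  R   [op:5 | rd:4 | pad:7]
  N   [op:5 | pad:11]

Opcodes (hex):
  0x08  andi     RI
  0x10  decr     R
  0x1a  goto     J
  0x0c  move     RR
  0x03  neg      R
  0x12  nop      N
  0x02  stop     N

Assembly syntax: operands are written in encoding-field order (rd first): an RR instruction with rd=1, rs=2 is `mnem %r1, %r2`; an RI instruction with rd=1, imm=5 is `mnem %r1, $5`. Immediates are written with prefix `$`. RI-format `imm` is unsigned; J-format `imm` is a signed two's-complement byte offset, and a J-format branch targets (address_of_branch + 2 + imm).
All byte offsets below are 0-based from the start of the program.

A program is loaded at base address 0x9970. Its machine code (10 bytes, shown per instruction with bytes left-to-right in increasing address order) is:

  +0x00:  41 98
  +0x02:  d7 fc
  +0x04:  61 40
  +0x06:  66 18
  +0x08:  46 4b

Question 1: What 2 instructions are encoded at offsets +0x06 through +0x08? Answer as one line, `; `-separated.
off 0x06: read 66 18 as big → 0x6618
  opcode bits[15:11]=0xc: move/RR
  [10:7] rd=12 = %r12
  [6:3] rs=3 = %r3
off 0x08: read 46 4b as big → 0x464b
  opcode bits[15:11]=0x8: andi/RI
  [10:7] rd=12 = %r12
  [6:0] imm=75 = $75

move %r12, %r3; andi %r12, $75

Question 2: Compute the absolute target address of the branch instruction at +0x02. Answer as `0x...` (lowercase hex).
0x9970

off 0x02: read d7 fc as big → 0xd7fc
  opcode bits[15:11]=0x1a: goto/J
  [10:0] imm=2044 (s11→-4) = $-4
  target = base 0x9970 + off 0x02 + 2 + imm -4 = 0x9970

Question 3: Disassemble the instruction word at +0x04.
@+04  big-endian(61 40) = 0x6140
  op=0x6140>>11=0xc ⇒ move (RR)
  rd@[10:7]=0x2 ⇒ %r2
  rs@[6:3]=0x8 ⇒ %r8

move %r2, %r8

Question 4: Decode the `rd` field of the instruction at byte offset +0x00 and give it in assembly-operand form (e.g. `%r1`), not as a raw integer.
%r3

@+00  big-endian(41 98) = 0x4198
  top 5b → 0x8 → andi [RI]
  rd@[10:7]=0x3 ⇒ %r3
  imm@[6:0]=0x18 ⇒ $24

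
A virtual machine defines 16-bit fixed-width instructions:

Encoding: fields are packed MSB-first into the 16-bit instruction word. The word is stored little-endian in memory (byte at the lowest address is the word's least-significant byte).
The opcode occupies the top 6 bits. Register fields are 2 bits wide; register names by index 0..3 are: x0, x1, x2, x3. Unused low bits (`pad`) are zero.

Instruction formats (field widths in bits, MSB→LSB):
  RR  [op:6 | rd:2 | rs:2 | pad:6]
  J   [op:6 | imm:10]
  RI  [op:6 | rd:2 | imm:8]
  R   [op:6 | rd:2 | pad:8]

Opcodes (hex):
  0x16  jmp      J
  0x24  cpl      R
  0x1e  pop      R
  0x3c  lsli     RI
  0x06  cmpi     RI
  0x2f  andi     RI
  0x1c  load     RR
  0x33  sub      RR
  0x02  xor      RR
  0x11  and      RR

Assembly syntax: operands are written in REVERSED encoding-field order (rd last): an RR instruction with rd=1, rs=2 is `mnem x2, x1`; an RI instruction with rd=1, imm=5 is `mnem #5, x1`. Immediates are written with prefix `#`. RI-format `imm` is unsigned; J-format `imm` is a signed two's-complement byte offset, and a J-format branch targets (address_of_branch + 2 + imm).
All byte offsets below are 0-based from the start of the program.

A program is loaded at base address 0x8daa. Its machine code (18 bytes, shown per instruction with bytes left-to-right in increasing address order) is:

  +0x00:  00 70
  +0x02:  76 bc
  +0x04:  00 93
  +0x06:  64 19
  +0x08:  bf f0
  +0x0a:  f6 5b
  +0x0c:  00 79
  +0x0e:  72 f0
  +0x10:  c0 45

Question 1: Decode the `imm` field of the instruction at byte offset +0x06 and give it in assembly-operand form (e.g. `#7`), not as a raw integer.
#100

off 0x06: read 64 19 as little → 0x1964
  op=0x1964>>10=0x6 ⇒ cmpi (RI)
  [9:8] rd=1 = x1
  [7:0] imm=100 = #100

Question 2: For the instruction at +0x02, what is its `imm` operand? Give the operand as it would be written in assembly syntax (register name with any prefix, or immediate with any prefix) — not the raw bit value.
@+02  little-endian(76 bc) = 0xbc76
  op=0xbc76>>10=0x2f ⇒ andi (RI)
  [9:8] rd=0 = x0
  [7:0] imm=118 = #118

#118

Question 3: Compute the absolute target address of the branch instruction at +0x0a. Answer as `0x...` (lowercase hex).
@+0a  little-endian(f6 5b) = 0x5bf6
  top 6b → 0x16 → jmp [J]
  [9:0] imm=1014 (s10→-10) = #-10
  target = base 0x8daa + off 0x0a + 2 + imm -10 = 0x8dac

0x8dac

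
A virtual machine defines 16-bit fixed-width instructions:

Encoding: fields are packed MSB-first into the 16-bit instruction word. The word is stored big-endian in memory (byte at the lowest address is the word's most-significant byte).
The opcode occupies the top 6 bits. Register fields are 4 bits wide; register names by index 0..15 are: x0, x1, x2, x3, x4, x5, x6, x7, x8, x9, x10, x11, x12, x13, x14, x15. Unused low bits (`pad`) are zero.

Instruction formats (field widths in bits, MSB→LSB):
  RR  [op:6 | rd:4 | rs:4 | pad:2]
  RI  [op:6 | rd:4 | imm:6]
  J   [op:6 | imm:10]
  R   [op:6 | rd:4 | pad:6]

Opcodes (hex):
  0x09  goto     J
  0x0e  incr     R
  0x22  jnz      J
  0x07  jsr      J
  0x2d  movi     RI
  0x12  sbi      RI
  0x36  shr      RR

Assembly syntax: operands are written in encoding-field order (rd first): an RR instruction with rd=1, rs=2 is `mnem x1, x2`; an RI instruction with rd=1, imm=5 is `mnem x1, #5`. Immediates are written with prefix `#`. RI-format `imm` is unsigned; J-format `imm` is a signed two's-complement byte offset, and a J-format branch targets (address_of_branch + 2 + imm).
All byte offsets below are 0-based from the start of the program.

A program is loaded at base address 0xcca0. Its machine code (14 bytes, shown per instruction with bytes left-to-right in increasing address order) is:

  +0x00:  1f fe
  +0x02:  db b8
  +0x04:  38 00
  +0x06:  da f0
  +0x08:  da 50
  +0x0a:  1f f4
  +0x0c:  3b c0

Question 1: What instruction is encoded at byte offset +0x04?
@+04  big-endian(38 00) = 0x3800
  top 6b → 0xe → incr [R]
  [9:6] rd=0 = x0

incr x0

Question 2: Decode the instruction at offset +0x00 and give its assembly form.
[00] 1f fe → 0x1ffe
  op=0x1ffe>>10=0x7 ⇒ jsr (J)
  [9:0] imm=1022 (s10→-2) = #-2

jsr #-2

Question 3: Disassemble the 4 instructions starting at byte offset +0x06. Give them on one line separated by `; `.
shr x11, x12; shr x9, x4; jsr #-12; incr x15

off 0x06: read da f0 as big → 0xdaf0
  opcode bits[15:10]=0x36: shr/RR
  [9:6] rd=11 = x11
  [5:2] rs=12 = x12
off 0x08: read da 50 as big → 0xda50
  opcode bits[15:10]=0x36: shr/RR
  [9:6] rd=9 = x9
  [5:2] rs=4 = x4
off 0x0a: read 1f f4 as big → 0x1ff4
  opcode bits[15:10]=0x7: jsr/J
  [9:0] imm=1012 (s10→-12) = #-12
off 0x0c: read 3b c0 as big → 0x3bc0
  opcode bits[15:10]=0xe: incr/R
  [9:6] rd=15 = x15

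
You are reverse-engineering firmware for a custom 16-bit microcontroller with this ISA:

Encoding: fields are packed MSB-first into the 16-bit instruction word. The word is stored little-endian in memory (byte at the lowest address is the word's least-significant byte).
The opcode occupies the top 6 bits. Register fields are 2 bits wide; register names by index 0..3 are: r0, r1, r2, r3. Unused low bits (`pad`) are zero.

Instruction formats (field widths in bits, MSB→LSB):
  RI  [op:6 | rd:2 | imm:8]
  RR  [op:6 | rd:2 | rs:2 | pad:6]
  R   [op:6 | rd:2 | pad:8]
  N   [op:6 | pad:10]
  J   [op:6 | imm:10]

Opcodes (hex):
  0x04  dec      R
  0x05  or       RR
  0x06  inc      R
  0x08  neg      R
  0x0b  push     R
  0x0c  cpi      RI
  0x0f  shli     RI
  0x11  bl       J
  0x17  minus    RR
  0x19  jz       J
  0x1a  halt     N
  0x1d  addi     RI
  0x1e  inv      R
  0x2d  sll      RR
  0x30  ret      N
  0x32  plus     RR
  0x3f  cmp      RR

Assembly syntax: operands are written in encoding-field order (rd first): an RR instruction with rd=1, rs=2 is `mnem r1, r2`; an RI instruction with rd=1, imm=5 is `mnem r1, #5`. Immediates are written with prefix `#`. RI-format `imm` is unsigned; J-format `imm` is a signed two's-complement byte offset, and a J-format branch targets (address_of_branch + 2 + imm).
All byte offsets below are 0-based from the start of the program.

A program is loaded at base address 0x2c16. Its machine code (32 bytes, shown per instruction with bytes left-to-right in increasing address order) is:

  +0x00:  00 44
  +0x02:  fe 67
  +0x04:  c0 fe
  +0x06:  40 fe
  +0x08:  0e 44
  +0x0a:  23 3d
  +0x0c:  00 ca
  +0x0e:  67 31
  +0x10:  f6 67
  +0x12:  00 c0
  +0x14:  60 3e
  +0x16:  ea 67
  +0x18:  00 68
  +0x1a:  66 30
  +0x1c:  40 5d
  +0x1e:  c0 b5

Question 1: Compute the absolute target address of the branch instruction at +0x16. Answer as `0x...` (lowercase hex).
+0x16: ea 67 ⇒ word 0x67ea (little)
  top 6b → 0x19 → jz [J]
  imm@[9:0]=0x3ea (s10→-22) ⇒ #-22
  target = base 0x2c16 + off 0x16 + 2 + imm -22 = 0x2c18

0x2c18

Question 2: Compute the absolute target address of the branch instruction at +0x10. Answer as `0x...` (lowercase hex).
@+10  little-endian(f6 67) = 0x67f6
  op=0x67f6>>10=0x19 ⇒ jz (J)
  imm@[9:0]=0x3f6 (s10→-10) ⇒ #-10
  target = base 0x2c16 + off 0x10 + 2 + imm -10 = 0x2c1e

0x2c1e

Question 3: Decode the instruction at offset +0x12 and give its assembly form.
ret

+0x12: 00 c0 ⇒ word 0xc000 (little)
  top 6b → 0x30 → ret [N]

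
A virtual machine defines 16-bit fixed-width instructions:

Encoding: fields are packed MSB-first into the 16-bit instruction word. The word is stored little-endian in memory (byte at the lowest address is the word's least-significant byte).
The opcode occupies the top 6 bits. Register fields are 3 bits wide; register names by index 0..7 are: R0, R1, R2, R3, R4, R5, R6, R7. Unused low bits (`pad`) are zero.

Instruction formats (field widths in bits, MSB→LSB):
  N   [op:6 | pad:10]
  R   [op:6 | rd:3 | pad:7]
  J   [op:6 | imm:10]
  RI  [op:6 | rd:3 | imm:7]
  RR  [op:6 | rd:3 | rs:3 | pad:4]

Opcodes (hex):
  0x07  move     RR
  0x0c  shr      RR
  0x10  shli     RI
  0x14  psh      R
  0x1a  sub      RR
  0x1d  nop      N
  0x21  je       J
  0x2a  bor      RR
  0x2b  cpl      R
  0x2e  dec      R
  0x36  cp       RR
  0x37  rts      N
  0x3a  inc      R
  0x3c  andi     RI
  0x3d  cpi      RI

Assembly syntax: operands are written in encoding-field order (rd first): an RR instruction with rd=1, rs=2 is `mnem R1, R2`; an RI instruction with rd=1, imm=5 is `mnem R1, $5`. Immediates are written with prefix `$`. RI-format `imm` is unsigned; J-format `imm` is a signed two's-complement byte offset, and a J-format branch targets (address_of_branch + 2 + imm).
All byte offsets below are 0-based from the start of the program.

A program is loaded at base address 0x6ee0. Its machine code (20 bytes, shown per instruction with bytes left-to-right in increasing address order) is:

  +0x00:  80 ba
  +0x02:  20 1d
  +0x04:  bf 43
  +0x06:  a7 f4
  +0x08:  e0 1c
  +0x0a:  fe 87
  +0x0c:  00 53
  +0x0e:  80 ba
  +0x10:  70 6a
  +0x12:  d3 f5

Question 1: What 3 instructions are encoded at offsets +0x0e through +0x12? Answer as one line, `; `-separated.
dec R5; sub R4, R7; cpi R3, $83

@+0e  little-endian(80 ba) = 0xba80
  op=0xba80>>10=0x2e ⇒ dec (R)
  [9:7] rd=5 = R5
@+10  little-endian(70 6a) = 0x6a70
  op=0x6a70>>10=0x1a ⇒ sub (RR)
  [9:7] rd=4 = R4
  [6:4] rs=7 = R7
@+12  little-endian(d3 f5) = 0xf5d3
  op=0xf5d3>>10=0x3d ⇒ cpi (RI)
  [9:7] rd=3 = R3
  [6:0] imm=83 = $83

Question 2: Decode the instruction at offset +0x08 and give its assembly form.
move R1, R6

off 0x08: read e0 1c as little → 0x1ce0
  op=0x1ce0>>10=0x7 ⇒ move (RR)
  rd@[9:7]=0x1 ⇒ R1
  rs@[6:4]=0x6 ⇒ R6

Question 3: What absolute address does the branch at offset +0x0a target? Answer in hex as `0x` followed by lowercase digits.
@+0a  little-endian(fe 87) = 0x87fe
  top 6b → 0x21 → je [J]
  imm@[9:0]=0x3fe (s10→-2) ⇒ $-2
  target = base 0x6ee0 + off 0x0a + 2 + imm -2 = 0x6eea

0x6eea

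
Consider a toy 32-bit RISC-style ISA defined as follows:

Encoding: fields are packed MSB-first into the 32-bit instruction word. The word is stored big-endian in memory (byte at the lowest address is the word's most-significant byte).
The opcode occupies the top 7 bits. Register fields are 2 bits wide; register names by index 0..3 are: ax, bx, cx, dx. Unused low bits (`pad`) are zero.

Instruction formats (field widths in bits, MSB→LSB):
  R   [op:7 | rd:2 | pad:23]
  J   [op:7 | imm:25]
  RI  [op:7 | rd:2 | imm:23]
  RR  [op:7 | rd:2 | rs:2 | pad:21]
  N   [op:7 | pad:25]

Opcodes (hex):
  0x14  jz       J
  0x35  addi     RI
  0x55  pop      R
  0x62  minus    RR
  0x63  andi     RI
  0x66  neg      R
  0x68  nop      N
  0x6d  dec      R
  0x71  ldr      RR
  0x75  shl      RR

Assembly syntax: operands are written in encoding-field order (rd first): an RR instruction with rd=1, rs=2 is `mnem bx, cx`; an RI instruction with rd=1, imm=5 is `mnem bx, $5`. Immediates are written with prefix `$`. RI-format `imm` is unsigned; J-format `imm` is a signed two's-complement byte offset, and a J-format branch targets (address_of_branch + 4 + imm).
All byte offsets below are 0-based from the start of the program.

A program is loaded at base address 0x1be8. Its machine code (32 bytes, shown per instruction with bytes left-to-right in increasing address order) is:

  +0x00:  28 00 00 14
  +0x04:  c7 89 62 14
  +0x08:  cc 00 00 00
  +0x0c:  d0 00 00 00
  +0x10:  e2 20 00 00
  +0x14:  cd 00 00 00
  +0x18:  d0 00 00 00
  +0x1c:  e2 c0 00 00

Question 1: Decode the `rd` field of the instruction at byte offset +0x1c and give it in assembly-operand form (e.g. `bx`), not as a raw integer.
[1c] e2 c0 00 00 → 0xe2c00000
  op=0xe2c00000>>25=0x71 ⇒ ldr (RR)
  [24:23] rd=1 = bx
  [22:21] rs=2 = cx

bx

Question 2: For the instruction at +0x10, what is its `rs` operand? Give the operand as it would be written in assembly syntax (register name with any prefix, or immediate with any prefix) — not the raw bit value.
bx

+0x10: e2 20 00 00 ⇒ word 0xe2200000 (big)
  opcode bits[31:25]=0x71: ldr/RR
  [24:23] rd=0 = ax
  [22:21] rs=1 = bx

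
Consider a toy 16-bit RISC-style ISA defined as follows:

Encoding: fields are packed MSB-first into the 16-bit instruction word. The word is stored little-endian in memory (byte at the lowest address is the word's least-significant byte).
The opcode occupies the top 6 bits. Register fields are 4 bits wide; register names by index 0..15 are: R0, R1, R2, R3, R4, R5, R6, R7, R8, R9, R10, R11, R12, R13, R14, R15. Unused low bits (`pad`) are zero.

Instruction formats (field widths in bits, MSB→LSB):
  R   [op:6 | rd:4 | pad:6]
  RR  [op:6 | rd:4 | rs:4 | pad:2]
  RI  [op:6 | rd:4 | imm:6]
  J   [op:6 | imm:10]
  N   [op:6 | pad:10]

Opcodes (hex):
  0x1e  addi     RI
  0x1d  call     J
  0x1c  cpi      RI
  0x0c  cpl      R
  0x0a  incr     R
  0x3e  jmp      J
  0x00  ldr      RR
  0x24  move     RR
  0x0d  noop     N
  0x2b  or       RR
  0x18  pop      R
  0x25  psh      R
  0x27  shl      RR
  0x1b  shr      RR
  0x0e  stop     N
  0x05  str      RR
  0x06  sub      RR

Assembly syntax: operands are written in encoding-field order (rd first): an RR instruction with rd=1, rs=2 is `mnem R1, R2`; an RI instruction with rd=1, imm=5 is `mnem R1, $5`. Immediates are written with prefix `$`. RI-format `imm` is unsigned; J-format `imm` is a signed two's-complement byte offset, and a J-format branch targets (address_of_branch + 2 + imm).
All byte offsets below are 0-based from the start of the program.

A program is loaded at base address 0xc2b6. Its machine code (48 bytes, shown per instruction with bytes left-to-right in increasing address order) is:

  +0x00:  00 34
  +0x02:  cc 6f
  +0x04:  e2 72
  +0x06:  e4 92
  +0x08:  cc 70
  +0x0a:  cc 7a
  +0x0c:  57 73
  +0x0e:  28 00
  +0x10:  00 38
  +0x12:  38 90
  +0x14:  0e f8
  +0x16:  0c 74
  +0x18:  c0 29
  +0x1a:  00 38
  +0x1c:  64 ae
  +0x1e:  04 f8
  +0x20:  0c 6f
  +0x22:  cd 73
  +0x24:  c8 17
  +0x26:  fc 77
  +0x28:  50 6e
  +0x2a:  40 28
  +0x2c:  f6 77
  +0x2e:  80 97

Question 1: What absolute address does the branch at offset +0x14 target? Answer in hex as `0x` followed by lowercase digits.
@+14  little-endian(0e f8) = 0xf80e
  opcode bits[15:10]=0x3e: jmp/J
  [9:0] imm=14 = $14
  target = base 0xc2b6 + off 0x14 + 2 + imm 14 = 0xc2da

0xc2da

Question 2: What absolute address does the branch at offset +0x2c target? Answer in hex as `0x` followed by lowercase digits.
0xc2da

off 0x2c: read f6 77 as little → 0x77f6
  top 6b → 0x1d → call [J]
  [9:0] imm=1014 (s10→-10) = $-10
  target = base 0xc2b6 + off 0x2c + 2 + imm -10 = 0xc2da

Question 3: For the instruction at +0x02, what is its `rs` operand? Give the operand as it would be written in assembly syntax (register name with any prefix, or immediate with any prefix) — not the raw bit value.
+0x02: cc 6f ⇒ word 0x6fcc (little)
  op=0x6fcc>>10=0x1b ⇒ shr (RR)
  rd@[9:6]=0xf ⇒ R15
  rs@[5:2]=0x3 ⇒ R3

R3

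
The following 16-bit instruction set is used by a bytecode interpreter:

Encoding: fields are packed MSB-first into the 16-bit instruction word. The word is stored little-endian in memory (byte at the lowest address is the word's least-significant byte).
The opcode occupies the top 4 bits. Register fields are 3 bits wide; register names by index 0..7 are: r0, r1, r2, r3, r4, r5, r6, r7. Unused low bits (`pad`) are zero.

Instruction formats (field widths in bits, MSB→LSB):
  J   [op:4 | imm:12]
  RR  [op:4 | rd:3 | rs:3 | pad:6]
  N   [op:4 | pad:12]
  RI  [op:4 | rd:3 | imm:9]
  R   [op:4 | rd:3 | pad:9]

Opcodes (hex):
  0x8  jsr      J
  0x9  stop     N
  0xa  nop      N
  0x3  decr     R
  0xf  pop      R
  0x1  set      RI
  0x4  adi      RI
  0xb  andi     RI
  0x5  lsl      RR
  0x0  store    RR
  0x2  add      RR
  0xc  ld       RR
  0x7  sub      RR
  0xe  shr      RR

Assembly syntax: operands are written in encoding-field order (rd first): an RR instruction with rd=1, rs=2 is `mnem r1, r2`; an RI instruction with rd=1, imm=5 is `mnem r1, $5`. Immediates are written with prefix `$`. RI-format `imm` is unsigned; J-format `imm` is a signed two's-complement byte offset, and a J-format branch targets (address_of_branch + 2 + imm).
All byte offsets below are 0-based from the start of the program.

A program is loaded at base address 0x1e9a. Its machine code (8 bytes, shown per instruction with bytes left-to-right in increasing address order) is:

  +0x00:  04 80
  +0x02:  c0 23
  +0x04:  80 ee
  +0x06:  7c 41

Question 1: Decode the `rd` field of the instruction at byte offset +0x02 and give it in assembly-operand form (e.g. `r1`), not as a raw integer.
+0x02: c0 23 ⇒ word 0x23c0 (little)
  op=0x23c0>>12=0x2 ⇒ add (RR)
  rd@[11:9]=0x1 ⇒ r1
  rs@[8:6]=0x7 ⇒ r7

r1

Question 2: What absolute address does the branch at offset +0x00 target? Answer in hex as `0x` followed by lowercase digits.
0x1ea0

off 0x00: read 04 80 as little → 0x8004
  op=0x8004>>12=0x8 ⇒ jsr (J)
  imm@[11:0]=0x4 ⇒ $4
  target = base 0x1e9a + off 0x00 + 2 + imm 4 = 0x1ea0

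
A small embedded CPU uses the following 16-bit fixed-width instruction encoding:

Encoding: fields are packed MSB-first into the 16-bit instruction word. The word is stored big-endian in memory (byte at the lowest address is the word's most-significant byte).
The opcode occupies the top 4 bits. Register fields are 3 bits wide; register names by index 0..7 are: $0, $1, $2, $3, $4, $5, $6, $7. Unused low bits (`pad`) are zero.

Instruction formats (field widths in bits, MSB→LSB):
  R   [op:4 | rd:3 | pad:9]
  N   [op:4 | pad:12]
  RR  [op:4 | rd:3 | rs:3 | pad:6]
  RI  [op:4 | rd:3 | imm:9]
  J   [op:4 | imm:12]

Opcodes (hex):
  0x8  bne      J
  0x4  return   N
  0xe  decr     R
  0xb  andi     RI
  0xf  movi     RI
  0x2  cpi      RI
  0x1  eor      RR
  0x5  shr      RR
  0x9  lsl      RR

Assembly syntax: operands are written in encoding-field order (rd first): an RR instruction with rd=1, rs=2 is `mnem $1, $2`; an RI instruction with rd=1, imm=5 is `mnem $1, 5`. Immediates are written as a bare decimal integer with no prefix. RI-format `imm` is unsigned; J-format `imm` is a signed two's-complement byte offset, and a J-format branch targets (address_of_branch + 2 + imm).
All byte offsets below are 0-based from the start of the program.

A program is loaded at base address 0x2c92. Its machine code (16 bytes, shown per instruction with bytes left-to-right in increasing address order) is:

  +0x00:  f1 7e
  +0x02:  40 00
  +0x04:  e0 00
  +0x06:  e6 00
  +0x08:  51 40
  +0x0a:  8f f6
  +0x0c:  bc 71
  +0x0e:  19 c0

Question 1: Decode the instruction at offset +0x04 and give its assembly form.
decr $0

off 0x04: read e0 00 as big → 0xe000
  op=0xe000>>12=0xe ⇒ decr (R)
  rd: (w>>9)&0x7=0x0 → $0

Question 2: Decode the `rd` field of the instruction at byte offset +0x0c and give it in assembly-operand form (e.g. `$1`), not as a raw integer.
$6

@+0c  big-endian(bc 71) = 0xbc71
  top 4b → 0xb → andi [RI]
  [11:9] rd=6 = $6
  [8:0] imm=113 = 113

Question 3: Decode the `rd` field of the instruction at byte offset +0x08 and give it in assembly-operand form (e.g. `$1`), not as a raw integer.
$0

+0x08: 51 40 ⇒ word 0x5140 (big)
  op=0x5140>>12=0x5 ⇒ shr (RR)
  rd: (w>>9)&0x7=0x0 → $0
  rs: (w>>6)&0x7=0x5 → $5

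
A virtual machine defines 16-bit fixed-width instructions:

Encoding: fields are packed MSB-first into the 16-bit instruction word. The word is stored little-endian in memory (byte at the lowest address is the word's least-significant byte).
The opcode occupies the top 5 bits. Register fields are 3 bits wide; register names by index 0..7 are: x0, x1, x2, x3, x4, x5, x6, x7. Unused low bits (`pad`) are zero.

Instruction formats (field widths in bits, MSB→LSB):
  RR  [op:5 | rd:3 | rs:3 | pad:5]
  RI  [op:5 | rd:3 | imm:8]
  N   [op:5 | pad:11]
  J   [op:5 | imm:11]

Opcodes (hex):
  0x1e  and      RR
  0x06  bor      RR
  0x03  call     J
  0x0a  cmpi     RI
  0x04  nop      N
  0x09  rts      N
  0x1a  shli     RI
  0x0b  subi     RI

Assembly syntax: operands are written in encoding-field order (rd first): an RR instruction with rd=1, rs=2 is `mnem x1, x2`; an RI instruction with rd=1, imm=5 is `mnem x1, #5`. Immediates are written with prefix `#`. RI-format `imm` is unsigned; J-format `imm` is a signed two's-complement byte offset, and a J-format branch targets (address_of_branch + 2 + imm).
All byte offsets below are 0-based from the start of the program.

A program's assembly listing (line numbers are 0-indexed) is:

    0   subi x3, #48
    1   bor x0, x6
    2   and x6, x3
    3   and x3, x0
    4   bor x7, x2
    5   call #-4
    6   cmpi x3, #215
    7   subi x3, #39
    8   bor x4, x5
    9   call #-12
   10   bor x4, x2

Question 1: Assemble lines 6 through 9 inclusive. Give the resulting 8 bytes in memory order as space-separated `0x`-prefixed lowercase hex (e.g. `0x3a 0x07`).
6. cmpi fields op=0xa:5|rd=3:3|imm=215:8 → word 53d7h → d7 53
7. subi fields op=0xb:5|rd=3:3|imm=39:8 → word 5b27h → 27 5b
8. bor fields op=0x6:5|rd=4:3|rs=5:3|pad=0:5 → word 34a0h → a0 34
9. call fields op=0x3:5|imm=-12:11 → word 1ff4h → f4 1f

0xd7 0x53 0x27 0x5b 0xa0 0x34 0xf4 0x1f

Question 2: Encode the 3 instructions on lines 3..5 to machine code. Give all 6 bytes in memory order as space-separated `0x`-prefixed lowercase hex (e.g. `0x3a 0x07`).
L3: and op=0x1e:5|rd=3:3|rs=0:3|pad=0:5 ⇒ 0xf300 ⇒ little 00 f3
L4: bor op=0x6:5|rd=7:3|rs=2:3|pad=0:5 ⇒ 0x3740 ⇒ little 40 37
L5: call op=0x3:5|imm=-4:11 ⇒ 0x1ffc ⇒ little fc 1f

0x00 0xf3 0x40 0x37 0xfc 0x1f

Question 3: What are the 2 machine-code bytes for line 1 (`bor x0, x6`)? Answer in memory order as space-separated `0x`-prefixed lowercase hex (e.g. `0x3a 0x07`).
L1: bor op=0x6:5|rd=0:3|rs=6:3|pad=0:5 ⇒ 0x30c0 ⇒ little c0 30

0xc0 0x30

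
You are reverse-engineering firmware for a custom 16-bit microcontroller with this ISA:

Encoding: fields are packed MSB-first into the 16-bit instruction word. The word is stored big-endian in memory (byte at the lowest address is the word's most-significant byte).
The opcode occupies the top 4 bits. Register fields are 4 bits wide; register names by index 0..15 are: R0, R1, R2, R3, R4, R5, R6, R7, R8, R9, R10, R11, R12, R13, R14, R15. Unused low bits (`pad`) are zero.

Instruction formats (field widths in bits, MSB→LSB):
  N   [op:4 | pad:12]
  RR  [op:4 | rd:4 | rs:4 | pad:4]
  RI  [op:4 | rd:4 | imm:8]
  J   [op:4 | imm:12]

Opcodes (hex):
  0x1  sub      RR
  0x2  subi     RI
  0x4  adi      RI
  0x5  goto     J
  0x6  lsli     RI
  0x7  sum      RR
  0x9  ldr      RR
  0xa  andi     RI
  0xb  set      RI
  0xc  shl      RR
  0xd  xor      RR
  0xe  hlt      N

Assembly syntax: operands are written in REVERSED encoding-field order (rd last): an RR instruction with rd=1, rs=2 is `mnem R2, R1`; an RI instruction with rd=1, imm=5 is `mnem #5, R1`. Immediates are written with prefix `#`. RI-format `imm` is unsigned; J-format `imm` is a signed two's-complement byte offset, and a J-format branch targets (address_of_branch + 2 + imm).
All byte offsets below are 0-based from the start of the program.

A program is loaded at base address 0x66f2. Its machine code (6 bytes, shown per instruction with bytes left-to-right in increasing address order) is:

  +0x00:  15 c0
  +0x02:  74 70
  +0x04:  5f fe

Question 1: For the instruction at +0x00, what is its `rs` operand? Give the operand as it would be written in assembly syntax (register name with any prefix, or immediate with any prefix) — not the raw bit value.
[00] 15 c0 → 0x15c0
  op=0x15c0>>12=0x1 ⇒ sub (RR)
  rd@[11:8]=0x5 ⇒ R5
  rs@[7:4]=0xc ⇒ R12

R12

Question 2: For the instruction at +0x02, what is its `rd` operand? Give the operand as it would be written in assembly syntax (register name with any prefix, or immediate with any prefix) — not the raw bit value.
R4

off 0x02: read 74 70 as big → 0x7470
  op=0x7470>>12=0x7 ⇒ sum (RR)
  rd@[11:8]=0x4 ⇒ R4
  rs@[7:4]=0x7 ⇒ R7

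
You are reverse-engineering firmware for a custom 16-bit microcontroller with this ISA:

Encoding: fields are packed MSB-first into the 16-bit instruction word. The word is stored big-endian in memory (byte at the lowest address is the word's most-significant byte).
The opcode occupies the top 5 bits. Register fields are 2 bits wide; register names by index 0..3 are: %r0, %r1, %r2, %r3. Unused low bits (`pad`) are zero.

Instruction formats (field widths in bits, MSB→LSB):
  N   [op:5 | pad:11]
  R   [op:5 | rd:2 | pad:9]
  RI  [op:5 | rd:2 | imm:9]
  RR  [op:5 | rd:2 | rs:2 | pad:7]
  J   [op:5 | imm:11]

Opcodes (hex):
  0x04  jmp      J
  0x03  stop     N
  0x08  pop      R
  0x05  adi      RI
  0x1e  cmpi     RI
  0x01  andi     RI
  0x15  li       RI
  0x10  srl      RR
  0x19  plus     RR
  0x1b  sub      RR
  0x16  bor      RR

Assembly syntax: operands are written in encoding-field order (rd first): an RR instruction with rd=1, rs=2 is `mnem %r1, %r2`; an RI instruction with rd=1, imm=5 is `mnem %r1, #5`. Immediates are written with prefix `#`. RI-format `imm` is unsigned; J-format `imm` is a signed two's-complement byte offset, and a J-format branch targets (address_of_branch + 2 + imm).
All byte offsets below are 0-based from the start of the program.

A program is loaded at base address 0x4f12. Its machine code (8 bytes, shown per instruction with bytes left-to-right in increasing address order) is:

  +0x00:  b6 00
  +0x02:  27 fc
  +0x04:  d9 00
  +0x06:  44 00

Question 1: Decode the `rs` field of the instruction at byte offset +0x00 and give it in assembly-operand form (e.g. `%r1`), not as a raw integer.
%r0

[00] b6 00 → 0xb600
  op=0xb600>>11=0x16 ⇒ bor (RR)
  rd@[10:9]=0x3 ⇒ %r3
  rs@[8:7]=0x0 ⇒ %r0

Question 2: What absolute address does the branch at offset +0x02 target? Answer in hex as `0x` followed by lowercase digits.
off 0x02: read 27 fc as big → 0x27fc
  op=0x27fc>>11=0x4 ⇒ jmp (J)
  imm: (w>>0)&0x7ff=0x7fc (s11→-4) → #-4
  target = base 0x4f12 + off 0x02 + 2 + imm -4 = 0x4f12

0x4f12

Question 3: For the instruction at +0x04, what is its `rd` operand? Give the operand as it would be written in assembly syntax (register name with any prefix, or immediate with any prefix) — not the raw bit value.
%r0

@+04  big-endian(d9 00) = 0xd900
  op=0xd900>>11=0x1b ⇒ sub (RR)
  rd: (w>>9)&0x3=0x0 → %r0
  rs: (w>>7)&0x3=0x2 → %r2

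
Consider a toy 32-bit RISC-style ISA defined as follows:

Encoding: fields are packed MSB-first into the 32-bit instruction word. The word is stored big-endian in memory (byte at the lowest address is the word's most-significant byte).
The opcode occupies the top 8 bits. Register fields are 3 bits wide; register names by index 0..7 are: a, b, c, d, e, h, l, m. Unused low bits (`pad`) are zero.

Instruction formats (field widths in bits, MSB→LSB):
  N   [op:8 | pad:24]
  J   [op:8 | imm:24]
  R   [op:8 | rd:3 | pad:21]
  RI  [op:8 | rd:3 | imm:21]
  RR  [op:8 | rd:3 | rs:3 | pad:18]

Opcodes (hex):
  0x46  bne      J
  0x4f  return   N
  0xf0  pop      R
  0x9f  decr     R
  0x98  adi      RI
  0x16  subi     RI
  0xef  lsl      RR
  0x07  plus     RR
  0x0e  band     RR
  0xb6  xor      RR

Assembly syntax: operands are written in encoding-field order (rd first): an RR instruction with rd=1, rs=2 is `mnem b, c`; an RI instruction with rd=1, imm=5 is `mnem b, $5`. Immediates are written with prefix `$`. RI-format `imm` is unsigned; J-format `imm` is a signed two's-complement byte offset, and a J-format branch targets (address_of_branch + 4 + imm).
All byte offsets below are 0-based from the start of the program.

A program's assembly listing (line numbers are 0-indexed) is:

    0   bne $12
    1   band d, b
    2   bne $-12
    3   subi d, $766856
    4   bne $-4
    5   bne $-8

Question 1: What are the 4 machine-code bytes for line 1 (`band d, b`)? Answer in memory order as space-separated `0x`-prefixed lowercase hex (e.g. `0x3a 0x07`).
L1: band op=0xe:8|rd=3:3|rs=1:3|pad=0:18 ⇒ 0x0e640000 ⇒ big 0e 64 00 00

0x0e 0x64 0x00 0x00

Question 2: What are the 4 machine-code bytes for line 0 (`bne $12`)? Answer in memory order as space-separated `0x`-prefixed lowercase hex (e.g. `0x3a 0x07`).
0. bne fields op=0x46:8|imm=12:24 → word 4600000ch → 46 00 00 0c

0x46 0x00 0x00 0x0c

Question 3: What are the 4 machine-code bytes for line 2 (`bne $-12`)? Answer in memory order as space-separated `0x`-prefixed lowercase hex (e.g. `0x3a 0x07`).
0x46 0xff 0xff 0xf4

L2: bne op=0x46:8|imm=-12:24 ⇒ 0x46fffff4 ⇒ big 46 ff ff f4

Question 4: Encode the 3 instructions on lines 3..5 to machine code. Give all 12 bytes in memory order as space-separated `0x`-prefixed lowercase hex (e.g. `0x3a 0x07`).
0x16 0x6b 0xb3 0x88 0x46 0xff 0xff 0xfc 0x46 0xff 0xff 0xf8

3. subi fields op=0x16:8|rd=3:3|imm=766856:21 → word 166bb388h → 16 6b b3 88
4. bne fields op=0x46:8|imm=-4:24 → word 46fffffch → 46 ff ff fc
5. bne fields op=0x46:8|imm=-8:24 → word 46fffff8h → 46 ff ff f8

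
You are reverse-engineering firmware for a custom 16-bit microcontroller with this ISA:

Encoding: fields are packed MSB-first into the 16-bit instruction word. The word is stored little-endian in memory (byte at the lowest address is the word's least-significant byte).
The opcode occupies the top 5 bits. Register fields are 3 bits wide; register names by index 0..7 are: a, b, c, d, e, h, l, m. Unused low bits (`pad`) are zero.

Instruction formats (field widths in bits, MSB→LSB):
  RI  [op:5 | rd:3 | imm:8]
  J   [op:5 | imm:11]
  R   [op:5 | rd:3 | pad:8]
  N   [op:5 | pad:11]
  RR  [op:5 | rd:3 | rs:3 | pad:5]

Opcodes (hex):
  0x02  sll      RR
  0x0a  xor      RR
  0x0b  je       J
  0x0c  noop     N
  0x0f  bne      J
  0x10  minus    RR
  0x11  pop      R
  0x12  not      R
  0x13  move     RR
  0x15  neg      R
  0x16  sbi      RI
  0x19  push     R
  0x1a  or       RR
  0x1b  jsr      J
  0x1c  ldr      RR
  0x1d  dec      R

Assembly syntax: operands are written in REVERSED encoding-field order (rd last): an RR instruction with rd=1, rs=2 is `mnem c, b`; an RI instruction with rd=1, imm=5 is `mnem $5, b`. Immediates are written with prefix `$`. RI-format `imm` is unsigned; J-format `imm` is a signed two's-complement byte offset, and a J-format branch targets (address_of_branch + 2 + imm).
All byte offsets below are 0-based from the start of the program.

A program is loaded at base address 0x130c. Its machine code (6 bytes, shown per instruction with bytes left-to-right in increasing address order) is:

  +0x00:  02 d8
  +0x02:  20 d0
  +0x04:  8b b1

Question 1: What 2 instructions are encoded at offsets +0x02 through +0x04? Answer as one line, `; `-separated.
@+02  little-endian(20 d0) = 0xd020
  top 5b → 0x1a → or [RR]
  rd@[10:8]=0x0 ⇒ a
  rs@[7:5]=0x1 ⇒ b
@+04  little-endian(8b b1) = 0xb18b
  top 5b → 0x16 → sbi [RI]
  rd@[10:8]=0x1 ⇒ b
  imm@[7:0]=0x8b ⇒ $139

or b, a; sbi $139, b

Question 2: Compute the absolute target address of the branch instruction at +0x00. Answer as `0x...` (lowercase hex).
0x1310

off 0x00: read 02 d8 as little → 0xd802
  op=0xd802>>11=0x1b ⇒ jsr (J)
  [10:0] imm=2 = $2
  target = base 0x130c + off 0x00 + 2 + imm 2 = 0x1310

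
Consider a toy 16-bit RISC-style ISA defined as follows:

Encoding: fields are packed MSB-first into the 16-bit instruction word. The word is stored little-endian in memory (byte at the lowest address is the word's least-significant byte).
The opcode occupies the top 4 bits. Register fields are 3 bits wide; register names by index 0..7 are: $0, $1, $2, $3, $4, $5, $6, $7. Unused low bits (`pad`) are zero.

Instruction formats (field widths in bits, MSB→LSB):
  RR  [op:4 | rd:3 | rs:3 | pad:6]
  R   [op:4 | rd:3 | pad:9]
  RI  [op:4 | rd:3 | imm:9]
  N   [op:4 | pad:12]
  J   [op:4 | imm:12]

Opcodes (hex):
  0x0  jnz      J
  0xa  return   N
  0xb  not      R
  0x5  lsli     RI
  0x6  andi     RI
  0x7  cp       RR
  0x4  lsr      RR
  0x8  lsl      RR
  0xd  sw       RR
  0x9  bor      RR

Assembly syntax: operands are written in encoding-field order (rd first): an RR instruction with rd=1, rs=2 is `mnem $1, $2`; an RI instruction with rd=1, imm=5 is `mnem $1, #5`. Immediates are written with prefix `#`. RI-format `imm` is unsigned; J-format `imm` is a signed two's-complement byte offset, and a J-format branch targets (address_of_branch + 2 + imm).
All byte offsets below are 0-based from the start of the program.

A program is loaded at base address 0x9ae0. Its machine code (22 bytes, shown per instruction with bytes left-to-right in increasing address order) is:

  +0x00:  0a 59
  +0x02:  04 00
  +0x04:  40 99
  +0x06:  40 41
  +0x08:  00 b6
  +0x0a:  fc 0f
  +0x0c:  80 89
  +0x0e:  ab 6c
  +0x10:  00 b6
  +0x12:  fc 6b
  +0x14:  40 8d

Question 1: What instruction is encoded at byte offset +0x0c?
[0c] 80 89 → 0x8980
  op=0x8980>>12=0x8 ⇒ lsl (RR)
  [11:9] rd=4 = $4
  [8:6] rs=6 = $6

lsl $4, $6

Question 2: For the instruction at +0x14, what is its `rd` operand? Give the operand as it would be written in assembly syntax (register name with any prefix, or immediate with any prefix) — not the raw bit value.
$6

+0x14: 40 8d ⇒ word 0x8d40 (little)
  top 4b → 0x8 → lsl [RR]
  rd@[11:9]=0x6 ⇒ $6
  rs@[8:6]=0x5 ⇒ $5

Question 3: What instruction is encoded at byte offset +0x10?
[10] 00 b6 → 0xb600
  opcode bits[15:12]=0xb: not/R
  [11:9] rd=3 = $3

not $3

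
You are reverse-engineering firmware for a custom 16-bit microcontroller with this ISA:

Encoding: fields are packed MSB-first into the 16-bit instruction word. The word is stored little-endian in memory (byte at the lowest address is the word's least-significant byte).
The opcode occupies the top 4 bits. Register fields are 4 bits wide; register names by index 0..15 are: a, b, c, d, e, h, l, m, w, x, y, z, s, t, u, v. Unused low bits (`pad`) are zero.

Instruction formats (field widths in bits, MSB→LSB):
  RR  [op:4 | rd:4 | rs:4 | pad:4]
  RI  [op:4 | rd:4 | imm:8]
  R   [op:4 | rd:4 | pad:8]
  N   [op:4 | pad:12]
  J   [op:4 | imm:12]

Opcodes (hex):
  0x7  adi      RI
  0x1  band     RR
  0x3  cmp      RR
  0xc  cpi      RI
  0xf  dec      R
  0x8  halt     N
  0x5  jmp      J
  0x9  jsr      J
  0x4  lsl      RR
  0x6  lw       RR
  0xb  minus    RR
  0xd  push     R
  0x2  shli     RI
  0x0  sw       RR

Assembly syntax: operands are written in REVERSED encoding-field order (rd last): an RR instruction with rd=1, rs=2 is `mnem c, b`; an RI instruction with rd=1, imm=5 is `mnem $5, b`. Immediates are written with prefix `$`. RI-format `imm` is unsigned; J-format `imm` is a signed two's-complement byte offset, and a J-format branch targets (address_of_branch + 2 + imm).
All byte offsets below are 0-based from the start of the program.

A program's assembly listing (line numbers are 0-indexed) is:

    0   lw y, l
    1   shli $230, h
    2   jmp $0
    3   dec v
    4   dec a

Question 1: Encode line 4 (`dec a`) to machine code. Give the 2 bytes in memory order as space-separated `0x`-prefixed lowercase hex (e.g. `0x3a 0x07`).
L4: dec op=0xf:4|rd=0:4|pad=0:8 ⇒ 0xf000 ⇒ little 00 f0

0x00 0xf0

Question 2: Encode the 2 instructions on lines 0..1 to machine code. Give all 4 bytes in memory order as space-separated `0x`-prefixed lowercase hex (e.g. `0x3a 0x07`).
0. lw fields op=0x6:4|rd=6:4|rs=10:4|pad=0:4 → word 66a0h → a0 66
1. shli fields op=0x2:4|rd=5:4|imm=230:8 → word 25e6h → e6 25

0xa0 0x66 0xe6 0x25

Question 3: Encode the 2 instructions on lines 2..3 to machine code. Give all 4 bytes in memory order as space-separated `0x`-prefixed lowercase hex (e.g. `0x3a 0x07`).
L2: jmp op=0x5:4|imm=0:12 ⇒ 0x5000 ⇒ little 00 50
L3: dec op=0xf:4|rd=15:4|pad=0:8 ⇒ 0xff00 ⇒ little 00 ff

0x00 0x50 0x00 0xff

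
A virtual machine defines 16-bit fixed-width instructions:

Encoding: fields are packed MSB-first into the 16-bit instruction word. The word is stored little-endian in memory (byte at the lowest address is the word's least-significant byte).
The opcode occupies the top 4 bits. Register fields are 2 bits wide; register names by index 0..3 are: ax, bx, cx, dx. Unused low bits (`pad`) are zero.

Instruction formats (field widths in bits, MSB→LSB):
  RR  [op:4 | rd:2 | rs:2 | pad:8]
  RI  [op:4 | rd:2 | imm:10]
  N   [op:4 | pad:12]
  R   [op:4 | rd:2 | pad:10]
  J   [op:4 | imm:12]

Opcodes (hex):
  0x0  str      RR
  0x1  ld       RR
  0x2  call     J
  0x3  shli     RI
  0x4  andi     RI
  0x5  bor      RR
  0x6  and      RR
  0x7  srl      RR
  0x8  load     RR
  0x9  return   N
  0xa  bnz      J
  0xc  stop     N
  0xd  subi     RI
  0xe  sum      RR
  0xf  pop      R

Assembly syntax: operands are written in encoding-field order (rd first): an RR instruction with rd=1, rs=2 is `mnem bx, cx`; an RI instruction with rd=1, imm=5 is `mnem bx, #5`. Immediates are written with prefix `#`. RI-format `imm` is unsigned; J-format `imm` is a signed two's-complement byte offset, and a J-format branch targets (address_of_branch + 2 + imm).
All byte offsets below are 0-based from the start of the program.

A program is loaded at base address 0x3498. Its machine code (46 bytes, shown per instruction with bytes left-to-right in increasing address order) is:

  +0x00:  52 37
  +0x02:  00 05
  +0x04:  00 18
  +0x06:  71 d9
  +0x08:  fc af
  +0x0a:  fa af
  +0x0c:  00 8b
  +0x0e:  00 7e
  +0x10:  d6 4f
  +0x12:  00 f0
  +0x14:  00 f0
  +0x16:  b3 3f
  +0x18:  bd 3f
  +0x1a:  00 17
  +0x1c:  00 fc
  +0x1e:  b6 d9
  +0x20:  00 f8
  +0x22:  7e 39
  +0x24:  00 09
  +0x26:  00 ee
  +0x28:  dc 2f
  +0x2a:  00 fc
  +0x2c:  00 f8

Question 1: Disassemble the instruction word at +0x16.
+0x16: b3 3f ⇒ word 0x3fb3 (little)
  op=0x3fb3>>12=0x3 ⇒ shli (RI)
  rd@[11:10]=0x3 ⇒ dx
  imm@[9:0]=0x3b3 ⇒ #947

shli dx, #947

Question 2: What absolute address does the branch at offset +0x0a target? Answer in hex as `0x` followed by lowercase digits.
0x349e

[0a] fa af → 0xaffa
  opcode bits[15:12]=0xa: bnz/J
  imm: (w>>0)&0xfff=0xffa (s12→-6) → #-6
  target = base 0x3498 + off 0x0a + 2 + imm -6 = 0x349e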